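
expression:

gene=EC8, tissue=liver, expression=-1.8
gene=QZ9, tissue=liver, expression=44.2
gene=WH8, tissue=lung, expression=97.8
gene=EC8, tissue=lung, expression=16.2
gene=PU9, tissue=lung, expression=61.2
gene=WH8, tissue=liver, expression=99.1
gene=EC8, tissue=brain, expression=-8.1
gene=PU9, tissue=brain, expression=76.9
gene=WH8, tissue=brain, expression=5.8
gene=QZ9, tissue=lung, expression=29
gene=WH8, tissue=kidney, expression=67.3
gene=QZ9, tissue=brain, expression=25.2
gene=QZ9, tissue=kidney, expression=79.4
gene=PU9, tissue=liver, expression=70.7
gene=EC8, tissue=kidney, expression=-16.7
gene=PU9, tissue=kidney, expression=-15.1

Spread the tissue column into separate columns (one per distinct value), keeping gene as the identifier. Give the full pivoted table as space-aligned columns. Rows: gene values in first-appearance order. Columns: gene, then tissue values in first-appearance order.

Columns: gene plus the 4 distinct tissue values (liver, lung, brain, kidney).
For example, row EC8 column liver takes expression=-1.8 from the long row (EC8, liver).

gene  liver  lung  brain  kidney
EC8   -1.8   16.2  -8.1   -16.7 
QZ9   44.2   29    25.2   79.4  
WH8   99.1   97.8  5.8    67.3  
PU9   70.7   61.2  76.9   -15.1 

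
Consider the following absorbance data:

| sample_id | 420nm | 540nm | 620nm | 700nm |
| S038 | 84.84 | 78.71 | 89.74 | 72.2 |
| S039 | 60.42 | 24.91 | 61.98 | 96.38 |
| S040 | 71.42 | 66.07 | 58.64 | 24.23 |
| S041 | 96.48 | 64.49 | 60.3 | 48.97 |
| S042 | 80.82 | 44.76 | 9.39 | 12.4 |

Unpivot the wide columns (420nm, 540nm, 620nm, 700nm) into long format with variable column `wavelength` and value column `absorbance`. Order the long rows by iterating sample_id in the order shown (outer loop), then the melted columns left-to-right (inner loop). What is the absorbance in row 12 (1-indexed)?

24.23

20 rows total (5 × 4). Row 12: index ⌊(12-1)/4⌋ = 2 into sample_id → S040; (12-1) mod 4 = 3 into the melted columns → 700nm.
So row 12 is (S040, 700nm, 24.23); absorbance = 24.23.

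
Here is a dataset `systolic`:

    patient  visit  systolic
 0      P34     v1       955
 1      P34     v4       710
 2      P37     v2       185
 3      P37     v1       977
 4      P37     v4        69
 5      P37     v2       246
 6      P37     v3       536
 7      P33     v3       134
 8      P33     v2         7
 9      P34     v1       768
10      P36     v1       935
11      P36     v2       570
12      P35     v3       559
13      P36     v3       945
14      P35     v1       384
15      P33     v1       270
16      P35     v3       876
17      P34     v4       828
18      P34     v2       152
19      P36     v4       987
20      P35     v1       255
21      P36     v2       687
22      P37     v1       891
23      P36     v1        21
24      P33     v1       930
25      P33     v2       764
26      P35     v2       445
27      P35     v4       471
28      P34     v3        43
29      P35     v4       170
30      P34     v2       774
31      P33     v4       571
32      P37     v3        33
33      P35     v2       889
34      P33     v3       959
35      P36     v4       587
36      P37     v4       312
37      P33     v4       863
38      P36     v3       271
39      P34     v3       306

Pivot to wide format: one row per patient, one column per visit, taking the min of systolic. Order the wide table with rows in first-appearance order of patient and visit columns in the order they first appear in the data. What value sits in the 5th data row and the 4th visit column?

559

With rows in first-appearance order of patient, row 5 is patient=P35. visit columns in first-appearance order: v1, v4, v2, v3; column 4 is v3.
Long rows with patient=P35, visit=v3: min(559, 876) = 559.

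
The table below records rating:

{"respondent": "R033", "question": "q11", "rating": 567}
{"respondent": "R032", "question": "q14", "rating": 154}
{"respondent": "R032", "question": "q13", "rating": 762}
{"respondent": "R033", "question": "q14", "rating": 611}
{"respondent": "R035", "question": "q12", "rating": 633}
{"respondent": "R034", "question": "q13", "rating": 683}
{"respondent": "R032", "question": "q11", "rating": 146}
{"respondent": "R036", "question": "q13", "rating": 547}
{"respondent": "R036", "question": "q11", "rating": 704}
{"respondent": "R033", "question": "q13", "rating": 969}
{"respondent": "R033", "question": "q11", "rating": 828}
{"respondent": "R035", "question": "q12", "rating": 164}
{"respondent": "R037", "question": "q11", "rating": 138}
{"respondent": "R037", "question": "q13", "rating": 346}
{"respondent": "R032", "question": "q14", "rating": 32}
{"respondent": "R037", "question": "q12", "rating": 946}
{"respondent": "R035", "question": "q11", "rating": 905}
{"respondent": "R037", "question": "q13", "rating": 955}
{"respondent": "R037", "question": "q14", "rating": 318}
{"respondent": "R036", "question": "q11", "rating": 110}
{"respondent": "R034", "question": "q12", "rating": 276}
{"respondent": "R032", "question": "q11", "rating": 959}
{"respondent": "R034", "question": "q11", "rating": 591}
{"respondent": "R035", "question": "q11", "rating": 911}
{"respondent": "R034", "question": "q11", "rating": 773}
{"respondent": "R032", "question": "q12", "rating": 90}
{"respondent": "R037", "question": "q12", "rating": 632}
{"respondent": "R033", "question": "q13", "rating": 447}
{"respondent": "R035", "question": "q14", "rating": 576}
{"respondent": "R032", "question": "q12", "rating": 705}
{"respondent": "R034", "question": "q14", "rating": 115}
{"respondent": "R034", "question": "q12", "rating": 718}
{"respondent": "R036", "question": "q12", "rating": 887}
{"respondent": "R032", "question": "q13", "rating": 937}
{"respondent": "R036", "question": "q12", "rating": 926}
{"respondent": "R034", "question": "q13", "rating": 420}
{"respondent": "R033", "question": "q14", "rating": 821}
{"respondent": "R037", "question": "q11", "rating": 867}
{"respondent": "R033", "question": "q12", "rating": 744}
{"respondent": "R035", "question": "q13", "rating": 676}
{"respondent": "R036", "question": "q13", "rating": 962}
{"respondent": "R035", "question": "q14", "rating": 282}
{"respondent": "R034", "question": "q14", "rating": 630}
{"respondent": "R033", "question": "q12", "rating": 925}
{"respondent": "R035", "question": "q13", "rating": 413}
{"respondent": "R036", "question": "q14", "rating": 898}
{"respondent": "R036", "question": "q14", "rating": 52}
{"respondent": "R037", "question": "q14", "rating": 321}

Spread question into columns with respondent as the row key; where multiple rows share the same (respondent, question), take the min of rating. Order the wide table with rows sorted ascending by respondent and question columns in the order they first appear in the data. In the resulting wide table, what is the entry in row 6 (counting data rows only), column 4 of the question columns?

632

With rows sorted ascending by respondent, row 6 is respondent=R037. question columns in first-appearance order: q11, q14, q13, q12; column 4 is q12.
Long rows with respondent=R037, question=q12: min(946, 632) = 632.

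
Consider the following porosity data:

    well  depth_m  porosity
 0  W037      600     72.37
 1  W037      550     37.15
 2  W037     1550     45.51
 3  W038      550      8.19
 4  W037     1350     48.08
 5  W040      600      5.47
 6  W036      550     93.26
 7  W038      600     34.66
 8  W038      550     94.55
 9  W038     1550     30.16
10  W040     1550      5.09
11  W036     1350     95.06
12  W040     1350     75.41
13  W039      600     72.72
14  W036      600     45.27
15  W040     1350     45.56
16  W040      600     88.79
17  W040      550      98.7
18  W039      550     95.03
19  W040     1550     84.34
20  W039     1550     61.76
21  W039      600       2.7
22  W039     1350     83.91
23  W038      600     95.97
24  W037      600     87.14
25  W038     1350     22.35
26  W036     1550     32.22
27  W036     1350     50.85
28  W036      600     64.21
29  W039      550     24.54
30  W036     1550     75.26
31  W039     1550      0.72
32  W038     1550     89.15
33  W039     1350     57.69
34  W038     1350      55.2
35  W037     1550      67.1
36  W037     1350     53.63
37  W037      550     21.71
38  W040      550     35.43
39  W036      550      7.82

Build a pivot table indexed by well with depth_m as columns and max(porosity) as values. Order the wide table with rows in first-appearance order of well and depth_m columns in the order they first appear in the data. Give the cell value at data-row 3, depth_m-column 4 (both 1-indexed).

With rows in first-appearance order of well, row 3 is well=W040. depth_m columns in first-appearance order: 600, 550, 1550, 1350; column 4 is 1350.
Long rows with well=W040, depth_m=1350: max(75.41, 45.56) = 75.41.

75.41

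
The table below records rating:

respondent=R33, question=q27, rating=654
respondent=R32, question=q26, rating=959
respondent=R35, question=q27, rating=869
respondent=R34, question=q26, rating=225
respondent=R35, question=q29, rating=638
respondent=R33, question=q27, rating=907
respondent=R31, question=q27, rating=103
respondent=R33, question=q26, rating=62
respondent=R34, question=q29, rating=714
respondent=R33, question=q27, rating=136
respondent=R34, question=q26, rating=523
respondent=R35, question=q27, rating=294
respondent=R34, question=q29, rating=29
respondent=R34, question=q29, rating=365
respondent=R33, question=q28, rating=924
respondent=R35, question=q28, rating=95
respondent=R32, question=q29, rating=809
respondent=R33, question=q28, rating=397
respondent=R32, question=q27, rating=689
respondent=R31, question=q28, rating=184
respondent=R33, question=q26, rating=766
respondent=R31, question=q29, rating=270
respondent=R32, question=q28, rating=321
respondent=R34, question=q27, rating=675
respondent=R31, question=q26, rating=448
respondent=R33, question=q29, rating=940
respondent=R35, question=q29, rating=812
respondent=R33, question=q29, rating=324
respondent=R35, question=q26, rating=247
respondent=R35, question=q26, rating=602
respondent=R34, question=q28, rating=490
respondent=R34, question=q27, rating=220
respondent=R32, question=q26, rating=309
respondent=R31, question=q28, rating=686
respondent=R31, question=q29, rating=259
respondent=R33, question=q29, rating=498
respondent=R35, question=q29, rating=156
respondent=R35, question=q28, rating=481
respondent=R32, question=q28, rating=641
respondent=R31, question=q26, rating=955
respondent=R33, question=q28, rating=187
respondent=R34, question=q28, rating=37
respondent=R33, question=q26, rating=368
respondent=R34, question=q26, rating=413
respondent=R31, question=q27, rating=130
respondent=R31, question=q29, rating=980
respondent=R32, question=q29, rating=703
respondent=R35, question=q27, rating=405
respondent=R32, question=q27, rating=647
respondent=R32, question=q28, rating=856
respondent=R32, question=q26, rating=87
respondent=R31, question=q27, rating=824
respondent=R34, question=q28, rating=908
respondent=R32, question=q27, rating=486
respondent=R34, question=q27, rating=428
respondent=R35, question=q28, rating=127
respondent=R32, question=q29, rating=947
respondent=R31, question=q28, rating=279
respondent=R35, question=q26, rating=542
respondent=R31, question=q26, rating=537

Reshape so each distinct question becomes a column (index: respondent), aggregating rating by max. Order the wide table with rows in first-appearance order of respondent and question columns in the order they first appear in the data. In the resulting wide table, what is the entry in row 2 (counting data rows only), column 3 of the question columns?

947

With rows in first-appearance order of respondent, row 2 is respondent=R32. question columns in first-appearance order: q27, q26, q29, q28; column 3 is q29.
Long rows with respondent=R32, question=q29: max(809, 703, 947) = 947.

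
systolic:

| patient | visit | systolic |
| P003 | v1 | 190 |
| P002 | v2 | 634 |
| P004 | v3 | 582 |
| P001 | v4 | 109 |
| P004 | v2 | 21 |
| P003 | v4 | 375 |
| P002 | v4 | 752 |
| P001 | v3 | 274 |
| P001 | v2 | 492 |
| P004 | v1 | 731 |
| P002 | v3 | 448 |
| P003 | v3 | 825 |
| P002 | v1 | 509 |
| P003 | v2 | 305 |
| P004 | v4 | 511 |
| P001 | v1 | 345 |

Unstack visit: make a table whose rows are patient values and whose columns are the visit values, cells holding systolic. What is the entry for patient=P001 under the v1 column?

Wide layout: rows indexed by patient, columns are the 4 distinct visit values (v1, v2, v3, v4).
Cell (patient=P001, visit=v1) draws from the long row where patient=P001 and visit=v1, which has systolic=345.

345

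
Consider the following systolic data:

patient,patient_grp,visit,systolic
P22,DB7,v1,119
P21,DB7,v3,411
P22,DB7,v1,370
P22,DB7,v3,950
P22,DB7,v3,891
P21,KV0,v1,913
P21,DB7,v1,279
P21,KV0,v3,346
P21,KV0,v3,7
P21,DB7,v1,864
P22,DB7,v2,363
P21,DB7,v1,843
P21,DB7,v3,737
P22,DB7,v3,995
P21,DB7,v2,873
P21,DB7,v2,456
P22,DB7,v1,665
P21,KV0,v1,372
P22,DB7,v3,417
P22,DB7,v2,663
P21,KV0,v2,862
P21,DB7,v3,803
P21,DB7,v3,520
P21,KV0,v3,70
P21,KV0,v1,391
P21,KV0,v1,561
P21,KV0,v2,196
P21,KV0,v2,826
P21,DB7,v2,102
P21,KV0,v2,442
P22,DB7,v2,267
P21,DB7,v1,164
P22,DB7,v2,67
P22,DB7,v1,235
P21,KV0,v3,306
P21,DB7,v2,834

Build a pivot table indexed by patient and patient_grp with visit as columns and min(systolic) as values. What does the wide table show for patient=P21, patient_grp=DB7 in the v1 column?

Rows with patient=P21, patient_grp=DB7 and visit=v1: systolic values are 279, 864, 843, 164.
min(279, 864, 843, 164) = 164.

164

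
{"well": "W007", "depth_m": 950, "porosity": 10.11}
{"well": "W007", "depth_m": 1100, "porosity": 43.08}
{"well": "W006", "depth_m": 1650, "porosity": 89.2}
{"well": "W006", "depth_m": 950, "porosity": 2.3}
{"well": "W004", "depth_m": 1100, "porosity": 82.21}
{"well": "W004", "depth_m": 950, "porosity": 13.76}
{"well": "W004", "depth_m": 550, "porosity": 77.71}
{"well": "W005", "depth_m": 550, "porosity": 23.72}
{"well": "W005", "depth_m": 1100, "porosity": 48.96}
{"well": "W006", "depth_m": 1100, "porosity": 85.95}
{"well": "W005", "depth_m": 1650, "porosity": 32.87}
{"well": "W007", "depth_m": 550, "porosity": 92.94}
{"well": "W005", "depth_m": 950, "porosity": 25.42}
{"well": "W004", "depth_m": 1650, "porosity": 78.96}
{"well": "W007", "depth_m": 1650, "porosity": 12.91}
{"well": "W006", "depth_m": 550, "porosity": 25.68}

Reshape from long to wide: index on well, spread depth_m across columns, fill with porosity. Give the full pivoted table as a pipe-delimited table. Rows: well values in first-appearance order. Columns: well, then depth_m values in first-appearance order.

Columns: well plus the 4 distinct depth_m values (950, 1100, 1650, 550).
For example, row W007 column 950 takes porosity=10.11 from the long row (W007, 950).

| well | 950 | 1100 | 1650 | 550 |
| W007 | 10.11 | 43.08 | 12.91 | 92.94 |
| W006 | 2.3 | 85.95 | 89.2 | 25.68 |
| W004 | 13.76 | 82.21 | 78.96 | 77.71 |
| W005 | 25.42 | 48.96 | 32.87 | 23.72 |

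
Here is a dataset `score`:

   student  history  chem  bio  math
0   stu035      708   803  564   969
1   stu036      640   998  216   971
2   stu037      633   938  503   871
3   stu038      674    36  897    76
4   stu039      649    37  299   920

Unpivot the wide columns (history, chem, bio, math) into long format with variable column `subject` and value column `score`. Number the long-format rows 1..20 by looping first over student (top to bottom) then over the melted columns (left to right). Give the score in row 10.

20 rows total (5 × 4). Row 10: index ⌊(10-1)/4⌋ = 2 into student → stu037; (10-1) mod 4 = 1 into the melted columns → chem.
So row 10 is (stu037, chem, 938); score = 938.

938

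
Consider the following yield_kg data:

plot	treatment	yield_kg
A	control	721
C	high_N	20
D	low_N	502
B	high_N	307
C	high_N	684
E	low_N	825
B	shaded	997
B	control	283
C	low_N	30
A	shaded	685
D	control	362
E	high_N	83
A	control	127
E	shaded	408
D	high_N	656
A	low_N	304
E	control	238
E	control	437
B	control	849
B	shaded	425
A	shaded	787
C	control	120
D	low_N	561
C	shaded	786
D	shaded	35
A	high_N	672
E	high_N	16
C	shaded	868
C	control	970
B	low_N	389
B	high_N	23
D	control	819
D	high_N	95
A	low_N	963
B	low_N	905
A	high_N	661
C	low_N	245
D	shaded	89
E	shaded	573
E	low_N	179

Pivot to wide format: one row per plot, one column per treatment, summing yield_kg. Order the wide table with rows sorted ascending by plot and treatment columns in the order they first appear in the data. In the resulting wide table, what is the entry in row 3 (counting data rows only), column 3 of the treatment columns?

275

With rows sorted ascending by plot, row 3 is plot=C. treatment columns in first-appearance order: control, high_N, low_N, shaded; column 3 is low_N.
Long rows with plot=C, treatment=low_N: 30 + 245 = 275.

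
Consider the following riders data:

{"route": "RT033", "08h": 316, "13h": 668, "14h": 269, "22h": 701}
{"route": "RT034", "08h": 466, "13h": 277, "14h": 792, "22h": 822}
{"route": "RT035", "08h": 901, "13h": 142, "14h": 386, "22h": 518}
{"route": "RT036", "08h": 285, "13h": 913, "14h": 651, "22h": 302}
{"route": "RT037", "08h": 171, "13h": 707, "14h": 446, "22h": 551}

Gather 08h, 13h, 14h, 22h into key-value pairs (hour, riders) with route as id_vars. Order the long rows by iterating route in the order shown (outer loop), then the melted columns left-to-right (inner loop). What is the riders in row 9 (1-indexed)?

901

20 rows total (5 × 4). Row 9: index ⌊(9-1)/4⌋ = 2 into route → RT035; (9-1) mod 4 = 0 into the melted columns → 08h.
So row 9 is (RT035, 08h, 901); riders = 901.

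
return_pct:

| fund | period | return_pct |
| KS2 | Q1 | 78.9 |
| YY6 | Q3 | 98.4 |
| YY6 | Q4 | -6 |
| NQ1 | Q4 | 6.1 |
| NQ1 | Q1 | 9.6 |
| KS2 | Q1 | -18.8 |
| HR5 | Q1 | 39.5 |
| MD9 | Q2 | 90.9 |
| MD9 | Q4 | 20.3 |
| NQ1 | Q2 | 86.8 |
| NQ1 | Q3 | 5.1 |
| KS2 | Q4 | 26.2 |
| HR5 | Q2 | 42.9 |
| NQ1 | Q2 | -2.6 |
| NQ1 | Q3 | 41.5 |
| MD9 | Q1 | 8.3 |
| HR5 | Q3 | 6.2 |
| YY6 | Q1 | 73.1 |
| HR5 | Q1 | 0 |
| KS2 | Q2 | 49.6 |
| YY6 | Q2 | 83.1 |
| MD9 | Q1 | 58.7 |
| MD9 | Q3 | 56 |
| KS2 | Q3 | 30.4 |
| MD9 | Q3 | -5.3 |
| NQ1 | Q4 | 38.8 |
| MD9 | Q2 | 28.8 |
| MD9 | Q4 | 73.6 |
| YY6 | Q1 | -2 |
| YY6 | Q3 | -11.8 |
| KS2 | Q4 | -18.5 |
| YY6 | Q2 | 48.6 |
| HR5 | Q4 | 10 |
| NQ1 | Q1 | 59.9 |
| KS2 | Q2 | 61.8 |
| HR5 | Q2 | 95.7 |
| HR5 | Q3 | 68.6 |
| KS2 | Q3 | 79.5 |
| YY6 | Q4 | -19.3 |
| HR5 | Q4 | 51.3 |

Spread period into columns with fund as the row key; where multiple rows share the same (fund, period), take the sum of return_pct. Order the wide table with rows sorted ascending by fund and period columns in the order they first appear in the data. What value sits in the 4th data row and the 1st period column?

69.5

With rows sorted ascending by fund, row 4 is fund=NQ1. period columns in first-appearance order: Q1, Q3, Q4, Q2; column 1 is Q1.
Long rows with fund=NQ1, period=Q1: 9.6 + 59.9 = 69.5.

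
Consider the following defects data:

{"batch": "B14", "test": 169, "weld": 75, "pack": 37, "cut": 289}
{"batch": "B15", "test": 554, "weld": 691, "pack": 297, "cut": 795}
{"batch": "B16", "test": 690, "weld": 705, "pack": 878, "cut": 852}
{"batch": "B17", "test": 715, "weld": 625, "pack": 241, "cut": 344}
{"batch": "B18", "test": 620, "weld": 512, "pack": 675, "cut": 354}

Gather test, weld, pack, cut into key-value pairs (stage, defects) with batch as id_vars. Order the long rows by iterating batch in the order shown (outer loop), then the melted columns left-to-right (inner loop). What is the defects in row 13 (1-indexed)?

715

20 rows total (5 × 4). Row 13: index ⌊(13-1)/4⌋ = 3 into batch → B17; (13-1) mod 4 = 0 into the melted columns → test.
So row 13 is (B17, test, 715); defects = 715.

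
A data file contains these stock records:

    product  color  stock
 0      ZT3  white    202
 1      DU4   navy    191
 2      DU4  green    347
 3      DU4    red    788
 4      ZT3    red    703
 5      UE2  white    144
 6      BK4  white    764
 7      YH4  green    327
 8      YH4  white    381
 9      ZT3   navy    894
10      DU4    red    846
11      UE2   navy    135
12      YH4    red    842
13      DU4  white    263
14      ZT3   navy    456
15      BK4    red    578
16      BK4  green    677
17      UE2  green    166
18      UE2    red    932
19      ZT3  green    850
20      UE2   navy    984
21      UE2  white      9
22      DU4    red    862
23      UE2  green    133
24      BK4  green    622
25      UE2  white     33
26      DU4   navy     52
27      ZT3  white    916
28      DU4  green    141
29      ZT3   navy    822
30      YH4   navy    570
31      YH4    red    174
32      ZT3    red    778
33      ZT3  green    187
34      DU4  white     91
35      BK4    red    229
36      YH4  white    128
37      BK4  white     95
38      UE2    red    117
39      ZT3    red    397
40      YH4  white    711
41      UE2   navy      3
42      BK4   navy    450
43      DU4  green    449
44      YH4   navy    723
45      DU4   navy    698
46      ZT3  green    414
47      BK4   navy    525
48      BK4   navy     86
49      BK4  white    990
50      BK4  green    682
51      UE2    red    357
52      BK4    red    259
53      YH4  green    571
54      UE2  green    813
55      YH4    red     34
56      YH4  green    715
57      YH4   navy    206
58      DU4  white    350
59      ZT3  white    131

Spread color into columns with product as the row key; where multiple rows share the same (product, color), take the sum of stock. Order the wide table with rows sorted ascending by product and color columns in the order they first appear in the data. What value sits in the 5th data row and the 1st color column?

With rows sorted ascending by product, row 5 is product=ZT3. color columns in first-appearance order: white, navy, green, red; column 1 is white.
Long rows with product=ZT3, color=white: 202 + 916 + 131 = 1249.

1249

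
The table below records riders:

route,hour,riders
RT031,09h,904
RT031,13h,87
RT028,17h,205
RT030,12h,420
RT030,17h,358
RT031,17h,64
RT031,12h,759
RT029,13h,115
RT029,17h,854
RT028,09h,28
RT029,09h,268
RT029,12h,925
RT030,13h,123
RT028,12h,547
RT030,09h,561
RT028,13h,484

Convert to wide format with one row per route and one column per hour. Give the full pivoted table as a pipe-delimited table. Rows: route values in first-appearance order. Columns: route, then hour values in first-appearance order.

Columns: route plus the 4 distinct hour values (09h, 13h, 17h, 12h).
For example, row RT031 column 09h takes riders=904 from the long row (RT031, 09h).

| route | 09h | 13h | 17h | 12h |
| RT031 | 904 | 87 | 64 | 759 |
| RT028 | 28 | 484 | 205 | 547 |
| RT030 | 561 | 123 | 358 | 420 |
| RT029 | 268 | 115 | 854 | 925 |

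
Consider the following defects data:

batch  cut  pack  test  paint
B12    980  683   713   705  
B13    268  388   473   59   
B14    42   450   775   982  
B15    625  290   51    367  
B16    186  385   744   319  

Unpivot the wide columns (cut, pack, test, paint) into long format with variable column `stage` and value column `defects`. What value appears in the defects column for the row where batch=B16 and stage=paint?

Unpivoting turns each (batch, wide-column) pair into one long row.
The wide cell at row B16, column paint holds 319, so the long row (B16, paint) has defects=319.

319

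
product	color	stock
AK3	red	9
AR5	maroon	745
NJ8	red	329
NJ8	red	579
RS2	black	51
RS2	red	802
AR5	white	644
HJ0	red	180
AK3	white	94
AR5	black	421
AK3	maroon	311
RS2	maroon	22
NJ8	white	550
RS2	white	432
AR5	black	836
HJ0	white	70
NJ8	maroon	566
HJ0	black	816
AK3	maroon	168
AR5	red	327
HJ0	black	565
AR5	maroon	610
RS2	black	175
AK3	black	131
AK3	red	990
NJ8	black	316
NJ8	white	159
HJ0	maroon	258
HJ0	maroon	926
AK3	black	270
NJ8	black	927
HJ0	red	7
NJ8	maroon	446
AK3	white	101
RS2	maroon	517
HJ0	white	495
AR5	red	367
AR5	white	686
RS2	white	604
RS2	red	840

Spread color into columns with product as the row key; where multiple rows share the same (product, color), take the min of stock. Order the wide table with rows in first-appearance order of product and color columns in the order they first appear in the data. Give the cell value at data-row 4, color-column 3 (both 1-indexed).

With rows in first-appearance order of product, row 4 is product=RS2. color columns in first-appearance order: red, maroon, black, white; column 3 is black.
Long rows with product=RS2, color=black: min(51, 175) = 51.

51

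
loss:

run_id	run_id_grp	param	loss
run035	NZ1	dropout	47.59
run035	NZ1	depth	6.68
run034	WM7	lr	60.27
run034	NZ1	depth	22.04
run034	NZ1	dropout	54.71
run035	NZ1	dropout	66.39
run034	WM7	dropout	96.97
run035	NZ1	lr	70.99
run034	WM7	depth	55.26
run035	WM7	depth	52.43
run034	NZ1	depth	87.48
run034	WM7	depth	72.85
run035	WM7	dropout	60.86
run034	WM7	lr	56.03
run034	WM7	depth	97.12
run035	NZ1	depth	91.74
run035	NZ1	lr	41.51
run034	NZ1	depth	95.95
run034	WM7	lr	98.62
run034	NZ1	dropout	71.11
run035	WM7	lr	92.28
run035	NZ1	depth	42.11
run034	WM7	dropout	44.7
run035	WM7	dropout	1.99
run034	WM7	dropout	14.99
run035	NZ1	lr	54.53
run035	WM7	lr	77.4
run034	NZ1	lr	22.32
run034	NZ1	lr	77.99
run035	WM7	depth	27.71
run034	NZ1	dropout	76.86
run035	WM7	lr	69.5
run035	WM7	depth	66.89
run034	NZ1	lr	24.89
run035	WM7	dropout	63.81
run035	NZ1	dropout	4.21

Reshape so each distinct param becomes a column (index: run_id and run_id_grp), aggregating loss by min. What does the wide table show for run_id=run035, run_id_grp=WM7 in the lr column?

69.5

Rows with run_id=run035, run_id_grp=WM7 and param=lr: loss values are 92.28, 77.4, 69.5.
min(92.28, 77.4, 69.5) = 69.5.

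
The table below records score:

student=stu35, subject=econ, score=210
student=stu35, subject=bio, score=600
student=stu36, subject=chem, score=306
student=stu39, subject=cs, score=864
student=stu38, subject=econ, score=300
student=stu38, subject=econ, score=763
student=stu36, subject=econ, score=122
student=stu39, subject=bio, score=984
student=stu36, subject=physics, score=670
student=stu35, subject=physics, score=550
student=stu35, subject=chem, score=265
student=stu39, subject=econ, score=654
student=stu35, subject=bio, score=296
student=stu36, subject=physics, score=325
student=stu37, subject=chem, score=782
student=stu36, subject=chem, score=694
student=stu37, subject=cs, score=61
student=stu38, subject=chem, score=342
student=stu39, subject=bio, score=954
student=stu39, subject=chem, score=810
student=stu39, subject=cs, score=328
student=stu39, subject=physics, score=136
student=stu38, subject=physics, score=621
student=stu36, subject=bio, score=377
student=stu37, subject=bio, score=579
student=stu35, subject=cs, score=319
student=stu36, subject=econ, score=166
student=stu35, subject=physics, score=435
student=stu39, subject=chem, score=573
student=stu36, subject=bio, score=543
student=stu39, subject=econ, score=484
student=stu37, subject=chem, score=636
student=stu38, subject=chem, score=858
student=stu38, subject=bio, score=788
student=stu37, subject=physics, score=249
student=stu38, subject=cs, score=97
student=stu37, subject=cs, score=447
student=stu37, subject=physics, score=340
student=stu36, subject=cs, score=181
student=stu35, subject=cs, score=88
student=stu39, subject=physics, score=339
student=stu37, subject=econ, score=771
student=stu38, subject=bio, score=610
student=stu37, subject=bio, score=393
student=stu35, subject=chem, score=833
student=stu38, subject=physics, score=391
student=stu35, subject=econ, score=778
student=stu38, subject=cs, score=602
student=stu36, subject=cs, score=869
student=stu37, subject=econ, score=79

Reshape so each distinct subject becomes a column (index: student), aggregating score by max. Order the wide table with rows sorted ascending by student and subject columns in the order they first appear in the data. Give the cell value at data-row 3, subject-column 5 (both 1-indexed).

340

With rows sorted ascending by student, row 3 is student=stu37. subject columns in first-appearance order: econ, bio, chem, cs, physics; column 5 is physics.
Long rows with student=stu37, subject=physics: max(249, 340) = 340.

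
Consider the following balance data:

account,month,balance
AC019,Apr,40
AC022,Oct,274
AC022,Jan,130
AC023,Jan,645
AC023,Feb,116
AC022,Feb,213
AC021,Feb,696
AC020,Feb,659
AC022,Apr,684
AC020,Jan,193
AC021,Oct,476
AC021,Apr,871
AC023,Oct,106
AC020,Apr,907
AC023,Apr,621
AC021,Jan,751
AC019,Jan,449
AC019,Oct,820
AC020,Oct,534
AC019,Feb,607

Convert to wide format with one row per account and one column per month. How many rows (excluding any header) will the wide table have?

5 distinct account values → 5 rows.

5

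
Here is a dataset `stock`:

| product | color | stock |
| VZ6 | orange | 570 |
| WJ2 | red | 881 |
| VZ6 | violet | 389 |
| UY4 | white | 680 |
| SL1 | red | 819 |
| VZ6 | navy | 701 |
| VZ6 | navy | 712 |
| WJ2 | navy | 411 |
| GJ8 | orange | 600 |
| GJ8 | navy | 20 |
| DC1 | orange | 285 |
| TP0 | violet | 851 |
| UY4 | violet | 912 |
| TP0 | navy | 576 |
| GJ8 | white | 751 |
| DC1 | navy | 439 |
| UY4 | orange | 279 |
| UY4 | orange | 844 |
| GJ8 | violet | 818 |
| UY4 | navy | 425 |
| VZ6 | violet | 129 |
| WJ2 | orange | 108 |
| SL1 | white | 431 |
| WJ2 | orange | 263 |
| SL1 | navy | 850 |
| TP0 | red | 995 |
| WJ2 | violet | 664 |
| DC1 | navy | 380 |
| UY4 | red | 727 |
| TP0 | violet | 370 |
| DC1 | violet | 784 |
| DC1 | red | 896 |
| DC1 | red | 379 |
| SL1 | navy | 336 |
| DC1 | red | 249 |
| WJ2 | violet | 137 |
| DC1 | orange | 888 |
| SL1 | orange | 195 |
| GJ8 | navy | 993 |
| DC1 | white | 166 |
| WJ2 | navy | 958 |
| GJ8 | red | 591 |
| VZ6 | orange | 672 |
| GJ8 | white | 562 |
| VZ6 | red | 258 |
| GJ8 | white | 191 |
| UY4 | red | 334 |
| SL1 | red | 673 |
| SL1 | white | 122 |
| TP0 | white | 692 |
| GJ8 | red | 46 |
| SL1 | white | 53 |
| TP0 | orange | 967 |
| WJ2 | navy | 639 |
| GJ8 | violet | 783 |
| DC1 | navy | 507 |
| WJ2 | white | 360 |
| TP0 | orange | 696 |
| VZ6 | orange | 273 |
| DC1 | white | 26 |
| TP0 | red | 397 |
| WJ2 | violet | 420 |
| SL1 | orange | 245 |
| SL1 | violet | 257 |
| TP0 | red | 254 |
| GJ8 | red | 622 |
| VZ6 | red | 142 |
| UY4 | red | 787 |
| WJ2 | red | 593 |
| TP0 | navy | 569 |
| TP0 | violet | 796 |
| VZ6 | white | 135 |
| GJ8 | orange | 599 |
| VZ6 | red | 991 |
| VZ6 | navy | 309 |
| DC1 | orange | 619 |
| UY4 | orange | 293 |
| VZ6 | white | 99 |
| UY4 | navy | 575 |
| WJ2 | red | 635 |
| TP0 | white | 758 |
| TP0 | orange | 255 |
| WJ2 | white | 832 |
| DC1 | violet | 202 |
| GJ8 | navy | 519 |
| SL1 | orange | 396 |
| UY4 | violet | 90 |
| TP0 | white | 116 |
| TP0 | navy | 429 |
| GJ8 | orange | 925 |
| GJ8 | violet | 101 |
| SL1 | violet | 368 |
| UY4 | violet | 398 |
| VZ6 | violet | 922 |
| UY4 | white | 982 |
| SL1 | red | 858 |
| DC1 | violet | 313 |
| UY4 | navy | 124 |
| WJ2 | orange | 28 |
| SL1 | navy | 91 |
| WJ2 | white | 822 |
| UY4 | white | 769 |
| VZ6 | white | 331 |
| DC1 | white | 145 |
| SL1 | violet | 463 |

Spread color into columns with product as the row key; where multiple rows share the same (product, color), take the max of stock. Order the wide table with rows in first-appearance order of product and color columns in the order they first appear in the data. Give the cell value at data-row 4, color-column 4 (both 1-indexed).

431

With rows in first-appearance order of product, row 4 is product=SL1. color columns in first-appearance order: orange, red, violet, white, navy; column 4 is white.
Long rows with product=SL1, color=white: max(431, 122, 53) = 431.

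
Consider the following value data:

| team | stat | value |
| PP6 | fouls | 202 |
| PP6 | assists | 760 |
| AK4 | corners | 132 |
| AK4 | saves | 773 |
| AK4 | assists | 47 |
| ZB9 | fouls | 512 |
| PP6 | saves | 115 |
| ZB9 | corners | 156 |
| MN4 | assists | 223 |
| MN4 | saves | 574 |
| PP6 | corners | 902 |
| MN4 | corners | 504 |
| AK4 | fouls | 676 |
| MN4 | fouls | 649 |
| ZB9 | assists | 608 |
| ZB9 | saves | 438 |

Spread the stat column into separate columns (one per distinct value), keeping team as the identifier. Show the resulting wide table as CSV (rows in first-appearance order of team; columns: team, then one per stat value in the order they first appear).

Columns: team plus the 4 distinct stat values (fouls, assists, corners, saves).
For example, row PP6 column fouls takes value=202 from the long row (PP6, fouls).

team,fouls,assists,corners,saves
PP6,202,760,902,115
AK4,676,47,132,773
ZB9,512,608,156,438
MN4,649,223,504,574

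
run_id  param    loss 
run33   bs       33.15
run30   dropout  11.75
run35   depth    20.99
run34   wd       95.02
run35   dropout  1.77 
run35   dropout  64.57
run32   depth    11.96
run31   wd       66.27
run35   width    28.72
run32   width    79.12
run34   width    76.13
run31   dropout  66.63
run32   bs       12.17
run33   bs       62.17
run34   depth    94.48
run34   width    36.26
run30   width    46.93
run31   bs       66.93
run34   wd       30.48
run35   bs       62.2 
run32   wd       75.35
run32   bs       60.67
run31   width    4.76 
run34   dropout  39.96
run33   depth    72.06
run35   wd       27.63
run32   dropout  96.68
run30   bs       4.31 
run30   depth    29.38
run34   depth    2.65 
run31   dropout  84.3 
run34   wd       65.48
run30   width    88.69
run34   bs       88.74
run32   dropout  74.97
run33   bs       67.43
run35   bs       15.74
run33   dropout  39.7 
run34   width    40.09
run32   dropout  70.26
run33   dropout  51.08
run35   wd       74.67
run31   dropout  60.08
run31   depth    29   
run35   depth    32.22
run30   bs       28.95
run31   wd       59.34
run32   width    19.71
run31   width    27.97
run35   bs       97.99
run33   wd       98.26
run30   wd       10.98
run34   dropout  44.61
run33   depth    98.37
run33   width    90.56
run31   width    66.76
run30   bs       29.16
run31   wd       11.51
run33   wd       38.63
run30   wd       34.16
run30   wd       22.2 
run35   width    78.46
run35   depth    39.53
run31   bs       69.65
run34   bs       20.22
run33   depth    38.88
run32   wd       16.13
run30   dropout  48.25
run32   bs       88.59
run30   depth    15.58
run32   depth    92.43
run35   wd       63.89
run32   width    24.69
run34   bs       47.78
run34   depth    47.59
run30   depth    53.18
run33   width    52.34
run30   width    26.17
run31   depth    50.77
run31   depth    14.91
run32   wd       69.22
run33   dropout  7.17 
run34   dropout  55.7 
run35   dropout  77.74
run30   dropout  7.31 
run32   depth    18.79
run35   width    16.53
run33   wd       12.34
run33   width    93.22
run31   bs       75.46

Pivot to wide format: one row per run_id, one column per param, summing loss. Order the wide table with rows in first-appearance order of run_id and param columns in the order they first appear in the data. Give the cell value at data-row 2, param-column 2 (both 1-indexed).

With rows in first-appearance order of run_id, row 2 is run_id=run30. param columns in first-appearance order: bs, dropout, depth, wd, width; column 2 is dropout.
Long rows with run_id=run30, param=dropout: 11.75 + 48.25 + 7.31 = 67.31.

67.31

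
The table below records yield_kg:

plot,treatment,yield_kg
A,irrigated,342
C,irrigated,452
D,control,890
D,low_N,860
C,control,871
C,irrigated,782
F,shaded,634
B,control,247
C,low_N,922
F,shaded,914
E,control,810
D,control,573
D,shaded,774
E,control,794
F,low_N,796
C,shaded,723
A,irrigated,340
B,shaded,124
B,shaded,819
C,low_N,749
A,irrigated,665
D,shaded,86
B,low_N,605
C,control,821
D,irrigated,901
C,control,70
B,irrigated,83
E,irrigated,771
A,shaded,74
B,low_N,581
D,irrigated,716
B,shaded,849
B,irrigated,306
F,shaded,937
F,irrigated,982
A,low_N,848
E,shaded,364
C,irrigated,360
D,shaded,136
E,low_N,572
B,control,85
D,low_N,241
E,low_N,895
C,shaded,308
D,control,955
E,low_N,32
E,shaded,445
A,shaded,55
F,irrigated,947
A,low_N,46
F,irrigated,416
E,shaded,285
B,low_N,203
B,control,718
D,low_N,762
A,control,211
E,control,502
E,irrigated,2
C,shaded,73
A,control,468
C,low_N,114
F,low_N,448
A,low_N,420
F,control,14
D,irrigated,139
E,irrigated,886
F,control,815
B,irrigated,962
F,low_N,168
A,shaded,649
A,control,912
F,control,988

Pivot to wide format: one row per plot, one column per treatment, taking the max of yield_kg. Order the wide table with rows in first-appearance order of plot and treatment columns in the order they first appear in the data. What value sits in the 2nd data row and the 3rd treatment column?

With rows in first-appearance order of plot, row 2 is plot=C. treatment columns in first-appearance order: irrigated, control, low_N, shaded; column 3 is low_N.
Long rows with plot=C, treatment=low_N: max(922, 749, 114) = 922.

922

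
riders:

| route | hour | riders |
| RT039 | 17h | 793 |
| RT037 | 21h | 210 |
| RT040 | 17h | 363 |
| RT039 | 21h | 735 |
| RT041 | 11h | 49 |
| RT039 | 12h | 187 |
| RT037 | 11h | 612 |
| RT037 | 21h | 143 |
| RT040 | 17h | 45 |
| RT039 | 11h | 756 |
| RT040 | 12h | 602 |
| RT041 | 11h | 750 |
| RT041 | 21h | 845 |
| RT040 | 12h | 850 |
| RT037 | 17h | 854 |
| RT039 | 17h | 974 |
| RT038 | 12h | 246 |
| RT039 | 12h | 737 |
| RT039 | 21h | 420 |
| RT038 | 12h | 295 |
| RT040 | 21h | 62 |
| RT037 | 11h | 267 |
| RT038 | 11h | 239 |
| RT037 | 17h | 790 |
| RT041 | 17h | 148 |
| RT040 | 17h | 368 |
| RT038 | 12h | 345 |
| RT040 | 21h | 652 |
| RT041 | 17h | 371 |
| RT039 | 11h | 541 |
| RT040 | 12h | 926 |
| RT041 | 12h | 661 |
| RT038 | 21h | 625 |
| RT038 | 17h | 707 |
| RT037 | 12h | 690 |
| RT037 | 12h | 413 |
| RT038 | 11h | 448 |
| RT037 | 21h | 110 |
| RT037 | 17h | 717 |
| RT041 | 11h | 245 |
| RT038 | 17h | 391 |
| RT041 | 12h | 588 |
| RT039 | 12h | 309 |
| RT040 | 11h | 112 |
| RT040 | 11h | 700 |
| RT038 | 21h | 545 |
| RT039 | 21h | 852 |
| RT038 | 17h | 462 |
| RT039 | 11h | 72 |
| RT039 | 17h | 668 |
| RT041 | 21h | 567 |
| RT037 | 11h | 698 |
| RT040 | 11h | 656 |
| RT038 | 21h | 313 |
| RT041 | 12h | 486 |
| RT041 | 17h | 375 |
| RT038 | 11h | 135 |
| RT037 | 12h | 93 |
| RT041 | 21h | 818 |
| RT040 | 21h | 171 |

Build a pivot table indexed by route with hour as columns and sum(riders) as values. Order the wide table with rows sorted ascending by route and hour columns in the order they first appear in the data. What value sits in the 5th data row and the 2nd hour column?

2230

With rows sorted ascending by route, row 5 is route=RT041. hour columns in first-appearance order: 17h, 21h, 11h, 12h; column 2 is 21h.
Long rows with route=RT041, hour=21h: 845 + 567 + 818 = 2230.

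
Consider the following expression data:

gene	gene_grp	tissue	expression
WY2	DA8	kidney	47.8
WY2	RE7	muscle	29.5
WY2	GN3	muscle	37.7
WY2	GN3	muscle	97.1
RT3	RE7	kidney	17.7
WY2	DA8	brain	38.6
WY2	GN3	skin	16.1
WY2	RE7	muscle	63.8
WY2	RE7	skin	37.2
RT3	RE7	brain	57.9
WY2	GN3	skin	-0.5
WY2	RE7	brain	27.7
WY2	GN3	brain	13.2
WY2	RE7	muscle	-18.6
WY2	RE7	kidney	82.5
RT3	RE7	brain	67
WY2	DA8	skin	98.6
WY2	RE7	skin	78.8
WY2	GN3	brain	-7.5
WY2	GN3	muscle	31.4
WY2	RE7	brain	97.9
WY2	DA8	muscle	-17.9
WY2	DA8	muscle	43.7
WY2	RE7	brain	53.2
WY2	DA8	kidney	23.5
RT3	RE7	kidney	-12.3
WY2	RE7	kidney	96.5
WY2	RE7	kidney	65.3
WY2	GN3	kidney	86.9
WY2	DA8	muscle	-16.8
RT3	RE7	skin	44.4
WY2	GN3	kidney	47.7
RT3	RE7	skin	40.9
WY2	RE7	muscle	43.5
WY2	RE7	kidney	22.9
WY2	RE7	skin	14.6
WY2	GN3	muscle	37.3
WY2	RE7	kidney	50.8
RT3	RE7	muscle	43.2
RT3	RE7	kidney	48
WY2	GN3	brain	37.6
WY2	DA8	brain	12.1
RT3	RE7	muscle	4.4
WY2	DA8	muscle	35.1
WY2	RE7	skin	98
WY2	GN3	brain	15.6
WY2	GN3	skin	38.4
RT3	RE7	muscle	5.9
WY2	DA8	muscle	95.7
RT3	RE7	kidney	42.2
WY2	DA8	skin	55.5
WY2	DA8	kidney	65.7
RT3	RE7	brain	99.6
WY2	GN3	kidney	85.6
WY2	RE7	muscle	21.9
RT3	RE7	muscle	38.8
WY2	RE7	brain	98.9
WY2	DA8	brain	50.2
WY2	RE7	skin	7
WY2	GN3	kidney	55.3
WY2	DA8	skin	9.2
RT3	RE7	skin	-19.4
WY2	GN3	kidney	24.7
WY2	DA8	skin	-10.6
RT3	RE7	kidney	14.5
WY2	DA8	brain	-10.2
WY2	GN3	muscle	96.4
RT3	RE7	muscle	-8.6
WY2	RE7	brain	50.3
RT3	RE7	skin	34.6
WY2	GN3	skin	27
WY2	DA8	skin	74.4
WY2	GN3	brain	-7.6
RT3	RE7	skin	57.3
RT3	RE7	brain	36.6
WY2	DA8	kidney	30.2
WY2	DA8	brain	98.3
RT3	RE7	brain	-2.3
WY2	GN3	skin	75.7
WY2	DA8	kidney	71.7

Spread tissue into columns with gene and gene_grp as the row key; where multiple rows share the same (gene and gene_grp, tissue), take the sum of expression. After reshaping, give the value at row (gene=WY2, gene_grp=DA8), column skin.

227.1

Rows with gene=WY2, gene_grp=DA8 and tissue=skin: expression values are 98.6, 55.5, 9.2, -10.6, 74.4.
98.6 + 55.5 + 9.2 + -10.6 + 74.4 = 227.1.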